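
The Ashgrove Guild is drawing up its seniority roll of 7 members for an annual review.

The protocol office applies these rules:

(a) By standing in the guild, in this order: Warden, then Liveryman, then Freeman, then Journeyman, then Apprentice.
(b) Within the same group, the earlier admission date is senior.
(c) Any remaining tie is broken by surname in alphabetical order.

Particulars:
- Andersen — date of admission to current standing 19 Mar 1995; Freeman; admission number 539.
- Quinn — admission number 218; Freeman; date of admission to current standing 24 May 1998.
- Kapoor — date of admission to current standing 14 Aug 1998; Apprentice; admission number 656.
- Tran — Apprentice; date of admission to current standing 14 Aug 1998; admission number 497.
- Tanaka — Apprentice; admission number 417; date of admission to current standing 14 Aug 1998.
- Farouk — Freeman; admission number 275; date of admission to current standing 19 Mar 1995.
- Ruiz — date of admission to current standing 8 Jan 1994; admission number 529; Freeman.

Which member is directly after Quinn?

Kapoor

By standing in the guild: Ruiz, Andersen, Farouk and Quinn (Freeman); then Kapoor, Tanaka and Tran (Apprentice).
Among Ruiz, Andersen, Farouk and Quinn, by date of admission to current standing (earlier first): Ruiz (8 Jan 1994) before Andersen and Farouk (19 Mar 1995) before Quinn (24 May 1998).
Among Andersen and Farouk, alphabetically by surname: Andersen before Farouk.
Kapoor, Tanaka and Tran all have date of admission to current standing 14 Aug 1998, so the next rule applies.
Among Kapoor, Tanaka and Tran, alphabetically by surname: Kapoor before Tanaka before Tran.
Order: Ruiz, Andersen, Farouk, Quinn, Kapoor, Tanaka, Tran.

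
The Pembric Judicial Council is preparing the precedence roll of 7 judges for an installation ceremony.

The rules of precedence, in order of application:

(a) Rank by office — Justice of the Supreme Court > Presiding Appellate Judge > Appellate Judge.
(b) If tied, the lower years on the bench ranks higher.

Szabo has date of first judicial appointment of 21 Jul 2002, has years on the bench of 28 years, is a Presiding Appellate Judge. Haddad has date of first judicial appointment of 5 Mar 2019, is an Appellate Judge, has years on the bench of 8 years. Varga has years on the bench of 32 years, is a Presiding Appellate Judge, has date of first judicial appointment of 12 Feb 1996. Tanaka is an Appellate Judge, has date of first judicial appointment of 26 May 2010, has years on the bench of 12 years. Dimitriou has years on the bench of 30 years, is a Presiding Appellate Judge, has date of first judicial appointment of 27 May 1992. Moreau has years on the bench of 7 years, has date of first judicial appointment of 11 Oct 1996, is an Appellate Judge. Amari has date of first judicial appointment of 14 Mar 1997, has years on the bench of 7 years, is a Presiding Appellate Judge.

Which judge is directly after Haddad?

Tanaka

By office: Amari, Szabo, Dimitriou and Varga (Presiding Appellate Judge); then Moreau, Haddad and Tanaka (Appellate Judge).
Among Amari, Szabo, Dimitriou and Varga, by years on the bench (lower first): Amari (7 years) before Szabo (28 years) before Dimitriou (30 years) before Varga (32 years).
Among Moreau, Haddad and Tanaka, by years on the bench (lower first): Moreau (7 years) before Haddad (8 years) before Tanaka (12 years).
Order: Amari, Szabo, Dimitriou, Varga, Moreau, Haddad, Tanaka.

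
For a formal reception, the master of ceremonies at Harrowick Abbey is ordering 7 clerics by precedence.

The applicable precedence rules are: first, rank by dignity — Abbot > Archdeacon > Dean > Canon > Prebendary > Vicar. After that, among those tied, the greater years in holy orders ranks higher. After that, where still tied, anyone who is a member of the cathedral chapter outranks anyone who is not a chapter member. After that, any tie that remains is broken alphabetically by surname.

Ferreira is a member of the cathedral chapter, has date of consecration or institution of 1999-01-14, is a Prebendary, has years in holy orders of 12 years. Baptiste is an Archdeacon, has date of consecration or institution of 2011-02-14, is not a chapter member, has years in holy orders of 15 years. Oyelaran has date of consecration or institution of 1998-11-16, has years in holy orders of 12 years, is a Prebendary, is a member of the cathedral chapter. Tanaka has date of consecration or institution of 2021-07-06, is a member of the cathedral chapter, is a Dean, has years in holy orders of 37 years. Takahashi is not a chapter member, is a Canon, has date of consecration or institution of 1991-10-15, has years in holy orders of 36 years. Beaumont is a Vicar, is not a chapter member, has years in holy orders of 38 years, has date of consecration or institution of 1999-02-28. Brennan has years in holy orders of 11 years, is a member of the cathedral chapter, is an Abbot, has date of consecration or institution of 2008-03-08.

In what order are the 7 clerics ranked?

By dignity: Brennan (Abbot); then Baptiste (Archdeacon); then Tanaka (Dean); then Takahashi (Canon); then Ferreira and Oyelaran (Prebendary); then Beaumont (Vicar).
Ferreira and Oyelaran both have years in holy orders 12 years, so the next rule applies.
Ferreira and Oyelaran are each a member of the cathedral chapter, so the next rule applies.
Among Ferreira and Oyelaran, alphabetically by surname: Ferreira before Oyelaran.
Full order: Brennan, Baptiste, Tanaka, Takahashi, Ferreira, Oyelaran, Beaumont.

Brennan, Baptiste, Tanaka, Takahashi, Ferreira, Oyelaran, Beaumont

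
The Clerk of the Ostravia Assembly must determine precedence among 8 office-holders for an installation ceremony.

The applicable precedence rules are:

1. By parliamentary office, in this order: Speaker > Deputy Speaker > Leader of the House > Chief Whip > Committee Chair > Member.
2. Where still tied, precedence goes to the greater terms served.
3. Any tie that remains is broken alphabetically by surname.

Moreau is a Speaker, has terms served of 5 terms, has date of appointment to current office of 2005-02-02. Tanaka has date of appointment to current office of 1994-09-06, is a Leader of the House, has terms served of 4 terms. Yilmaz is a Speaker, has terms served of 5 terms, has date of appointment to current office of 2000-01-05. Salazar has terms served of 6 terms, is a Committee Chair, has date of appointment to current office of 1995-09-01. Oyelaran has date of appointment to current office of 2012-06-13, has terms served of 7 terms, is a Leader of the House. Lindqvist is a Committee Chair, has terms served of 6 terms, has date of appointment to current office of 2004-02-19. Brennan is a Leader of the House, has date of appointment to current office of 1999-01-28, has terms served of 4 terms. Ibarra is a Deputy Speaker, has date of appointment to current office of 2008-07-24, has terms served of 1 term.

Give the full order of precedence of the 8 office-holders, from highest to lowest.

Moreau, Yilmaz, Ibarra, Oyelaran, Brennan, Tanaka, Lindqvist, Salazar

By parliamentary office: Moreau and Yilmaz (Speaker); then Ibarra (Deputy Speaker); then Oyelaran, Brennan and Tanaka (Leader of the House); then Lindqvist and Salazar (Committee Chair).
Moreau and Yilmaz both have terms served 5 terms, so the next rule applies.
Among Moreau and Yilmaz, alphabetically by surname: Moreau before Yilmaz.
Among Oyelaran, Brennan and Tanaka, by terms served (higher first): Oyelaran (7 terms) before Brennan and Tanaka (4 terms).
Among Brennan and Tanaka, alphabetically by surname: Brennan before Tanaka.
Lindqvist and Salazar both have terms served 6 terms, so the next rule applies.
Among Lindqvist and Salazar, alphabetically by surname: Lindqvist before Salazar.
Full order: Moreau, Yilmaz, Ibarra, Oyelaran, Brennan, Tanaka, Lindqvist, Salazar.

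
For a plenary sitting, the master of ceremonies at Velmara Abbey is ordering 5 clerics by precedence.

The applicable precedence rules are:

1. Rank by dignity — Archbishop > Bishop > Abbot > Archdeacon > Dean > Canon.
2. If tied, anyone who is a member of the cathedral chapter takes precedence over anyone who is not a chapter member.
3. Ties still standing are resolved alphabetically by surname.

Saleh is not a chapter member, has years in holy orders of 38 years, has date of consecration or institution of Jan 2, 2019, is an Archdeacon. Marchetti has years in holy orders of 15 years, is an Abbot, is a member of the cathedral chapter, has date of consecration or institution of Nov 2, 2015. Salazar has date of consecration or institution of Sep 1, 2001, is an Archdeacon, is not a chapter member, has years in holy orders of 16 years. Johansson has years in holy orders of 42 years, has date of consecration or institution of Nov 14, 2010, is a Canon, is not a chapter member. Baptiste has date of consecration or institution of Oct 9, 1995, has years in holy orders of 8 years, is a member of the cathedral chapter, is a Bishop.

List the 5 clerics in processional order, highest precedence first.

Baptiste, Marchetti, Salazar, Saleh, Johansson

By dignity: Baptiste (Bishop); then Marchetti (Abbot); then Salazar and Saleh (Archdeacon); then Johansson (Canon).
Salazar and Saleh are each not a chapter member, so the next rule applies.
Among Salazar and Saleh, alphabetically by surname: Salazar before Saleh.
Full order: Baptiste, Marchetti, Salazar, Saleh, Johansson.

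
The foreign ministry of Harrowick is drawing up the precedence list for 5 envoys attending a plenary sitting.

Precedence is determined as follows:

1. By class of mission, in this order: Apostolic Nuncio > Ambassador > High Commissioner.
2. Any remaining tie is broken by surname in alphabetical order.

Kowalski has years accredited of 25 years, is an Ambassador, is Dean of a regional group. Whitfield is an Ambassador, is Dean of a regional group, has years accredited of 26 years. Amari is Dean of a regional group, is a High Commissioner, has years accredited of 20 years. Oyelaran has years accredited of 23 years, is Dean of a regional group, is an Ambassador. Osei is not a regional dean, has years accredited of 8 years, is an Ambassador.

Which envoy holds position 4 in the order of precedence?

Whitfield

By class of mission: Kowalski, Osei, Oyelaran and Whitfield (Ambassador); then Amari (High Commissioner).
Among Kowalski, Osei, Oyelaran and Whitfield, alphabetically by surname: Kowalski before Osei before Oyelaran before Whitfield.
Order: Kowalski, Osei, Oyelaran, Whitfield, Amari.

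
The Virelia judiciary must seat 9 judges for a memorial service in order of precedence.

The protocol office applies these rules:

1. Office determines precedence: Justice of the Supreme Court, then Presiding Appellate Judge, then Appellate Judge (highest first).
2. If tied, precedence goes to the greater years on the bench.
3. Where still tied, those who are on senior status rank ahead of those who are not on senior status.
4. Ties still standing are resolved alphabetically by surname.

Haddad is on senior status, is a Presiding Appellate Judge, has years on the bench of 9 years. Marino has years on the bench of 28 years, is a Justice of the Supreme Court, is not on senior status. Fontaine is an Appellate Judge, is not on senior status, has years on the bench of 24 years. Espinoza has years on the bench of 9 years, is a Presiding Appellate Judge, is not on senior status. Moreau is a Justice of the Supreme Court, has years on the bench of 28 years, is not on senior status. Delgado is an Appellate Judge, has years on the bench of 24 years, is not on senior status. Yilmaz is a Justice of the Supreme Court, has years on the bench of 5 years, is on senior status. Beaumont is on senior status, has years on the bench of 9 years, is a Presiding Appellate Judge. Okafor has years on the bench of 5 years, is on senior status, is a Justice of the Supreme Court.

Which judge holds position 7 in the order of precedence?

Espinoza

By office: Marino, Moreau, Okafor and Yilmaz (Justice of the Supreme Court); then Beaumont, Haddad and Espinoza (Presiding Appellate Judge); then Delgado and Fontaine (Appellate Judge).
Among Marino, Moreau, Okafor and Yilmaz, by years on the bench (higher first): Marino and Moreau (28 years) before Okafor and Yilmaz (5 years).
Marino and Moreau are each not on senior status, so the next rule applies.
Among Marino and Moreau, alphabetically by surname: Marino before Moreau.
Okafor and Yilmaz are each on senior status, so the next rule applies.
Among Okafor and Yilmaz, alphabetically by surname: Okafor before Yilmaz.
Beaumont, Haddad and Espinoza all have years on the bench 9 years, so the next rule applies.
Among Beaumont, Haddad and Espinoza, on senior status before not on senior status: Beaumont and Haddad (on senior status) before Espinoza (not on senior status).
Among Beaumont and Haddad, alphabetically by surname: Beaumont before Haddad.
Delgado and Fontaine both have years on the bench 24 years, so the next rule applies.
Delgado and Fontaine are each not on senior status, so the next rule applies.
Among Delgado and Fontaine, alphabetically by surname: Delgado before Fontaine.
Order: Marino, Moreau, Okafor, Yilmaz, Beaumont, Haddad, Espinoza, Delgado, Fontaine.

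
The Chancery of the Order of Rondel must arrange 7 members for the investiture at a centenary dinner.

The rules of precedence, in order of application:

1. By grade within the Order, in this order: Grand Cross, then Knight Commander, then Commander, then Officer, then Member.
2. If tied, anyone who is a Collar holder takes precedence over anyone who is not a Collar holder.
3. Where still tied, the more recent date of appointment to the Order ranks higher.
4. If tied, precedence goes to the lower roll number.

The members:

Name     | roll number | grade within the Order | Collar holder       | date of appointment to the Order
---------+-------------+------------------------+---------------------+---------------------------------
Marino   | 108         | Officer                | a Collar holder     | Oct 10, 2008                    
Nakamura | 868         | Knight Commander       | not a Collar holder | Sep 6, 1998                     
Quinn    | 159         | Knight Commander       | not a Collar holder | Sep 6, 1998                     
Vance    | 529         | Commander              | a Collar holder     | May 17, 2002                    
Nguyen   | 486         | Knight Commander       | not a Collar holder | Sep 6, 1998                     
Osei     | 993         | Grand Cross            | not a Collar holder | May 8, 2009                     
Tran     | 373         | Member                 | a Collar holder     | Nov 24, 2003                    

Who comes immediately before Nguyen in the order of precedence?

By grade within the Order: Osei (Grand Cross); then Quinn, Nguyen and Nakamura (Knight Commander); then Vance (Commander); then Marino (Officer); then Tran (Member).
Quinn, Nguyen and Nakamura are each not a Collar holder, so the next rule applies.
Quinn, Nguyen and Nakamura all have date of appointment to the Order Sep 6, 1998, so the next rule applies.
Among Quinn, Nguyen and Nakamura, by roll number (lower first): Quinn (159) before Nguyen (486) before Nakamura (868).
Order: Osei, Quinn, Nguyen, Nakamura, Vance, Marino, Tran.

Quinn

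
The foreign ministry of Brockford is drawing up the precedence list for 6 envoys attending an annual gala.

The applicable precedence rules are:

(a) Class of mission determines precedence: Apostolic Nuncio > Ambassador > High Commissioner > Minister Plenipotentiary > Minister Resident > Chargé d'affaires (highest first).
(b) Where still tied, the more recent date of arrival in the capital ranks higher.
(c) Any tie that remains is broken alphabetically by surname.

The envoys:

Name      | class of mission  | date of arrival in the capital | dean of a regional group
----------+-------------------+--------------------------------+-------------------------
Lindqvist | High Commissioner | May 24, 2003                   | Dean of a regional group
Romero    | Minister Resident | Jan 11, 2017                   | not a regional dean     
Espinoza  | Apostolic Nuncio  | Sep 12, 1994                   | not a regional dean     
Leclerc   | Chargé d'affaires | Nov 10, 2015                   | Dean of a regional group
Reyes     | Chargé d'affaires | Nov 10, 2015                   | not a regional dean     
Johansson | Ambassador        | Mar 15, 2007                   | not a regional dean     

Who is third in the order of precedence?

Lindqvist

By class of mission: Espinoza (Apostolic Nuncio); then Johansson (Ambassador); then Lindqvist (High Commissioner); then Romero (Minister Resident); then Leclerc and Reyes (Chargé d'affaires).
Leclerc and Reyes both have date of arrival in the capital Nov 10, 2015, so the next rule applies.
Among Leclerc and Reyes, alphabetically by surname: Leclerc before Reyes.
Order: Espinoza, Johansson, Lindqvist, Romero, Leclerc, Reyes.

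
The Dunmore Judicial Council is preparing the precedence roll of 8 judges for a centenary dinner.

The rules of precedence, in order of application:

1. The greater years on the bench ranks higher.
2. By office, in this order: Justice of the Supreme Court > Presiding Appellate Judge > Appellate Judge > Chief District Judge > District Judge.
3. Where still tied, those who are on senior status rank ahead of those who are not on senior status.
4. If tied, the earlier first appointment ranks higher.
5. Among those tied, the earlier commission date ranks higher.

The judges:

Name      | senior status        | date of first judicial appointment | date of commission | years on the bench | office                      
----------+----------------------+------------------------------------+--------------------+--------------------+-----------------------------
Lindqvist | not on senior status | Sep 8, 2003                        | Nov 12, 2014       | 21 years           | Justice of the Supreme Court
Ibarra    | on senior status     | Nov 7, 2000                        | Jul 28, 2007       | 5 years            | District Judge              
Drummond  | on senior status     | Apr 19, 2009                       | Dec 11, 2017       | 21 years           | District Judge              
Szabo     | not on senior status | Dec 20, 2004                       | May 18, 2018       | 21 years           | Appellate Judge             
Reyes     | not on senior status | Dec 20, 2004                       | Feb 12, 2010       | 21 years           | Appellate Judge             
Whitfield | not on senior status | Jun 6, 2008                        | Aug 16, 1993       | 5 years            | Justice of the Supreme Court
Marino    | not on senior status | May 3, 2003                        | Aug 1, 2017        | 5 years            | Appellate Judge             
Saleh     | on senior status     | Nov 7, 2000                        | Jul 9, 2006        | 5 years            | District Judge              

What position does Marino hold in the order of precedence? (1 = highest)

By years on the bench (higher first): Lindqvist, Reyes, Szabo and Drummond (each 21 years); then Whitfield, Marino, Saleh and Ibarra (each 5 years).
Among Lindqvist, Reyes, Szabo and Drummond, by office: Lindqvist (Justice of the Supreme Court) before Reyes and Szabo (Appellate Judge) before Drummond (District Judge).
Reyes and Szabo are each not on senior status, so the next rule applies.
Reyes and Szabo both have date of first judicial appointment Dec 20, 2004, so the next rule applies.
Among Reyes and Szabo, by date of commission (earlier first): Reyes (Feb 12, 2010) before Szabo (May 18, 2018).
Among Whitfield, Marino, Saleh and Ibarra, by office: Whitfield (Justice of the Supreme Court) before Marino (Appellate Judge) before Saleh and Ibarra (District Judge).
Saleh and Ibarra are each on senior status, so the next rule applies.
Saleh and Ibarra both have date of first judicial appointment Nov 7, 2000, so the next rule applies.
Among Saleh and Ibarra, by date of commission (earlier first): Saleh (Jul 9, 2006) before Ibarra (Jul 28, 2007).
Order: Lindqvist, Reyes, Szabo, Drummond, Whitfield, Marino, Saleh, Ibarra. So position 6.

6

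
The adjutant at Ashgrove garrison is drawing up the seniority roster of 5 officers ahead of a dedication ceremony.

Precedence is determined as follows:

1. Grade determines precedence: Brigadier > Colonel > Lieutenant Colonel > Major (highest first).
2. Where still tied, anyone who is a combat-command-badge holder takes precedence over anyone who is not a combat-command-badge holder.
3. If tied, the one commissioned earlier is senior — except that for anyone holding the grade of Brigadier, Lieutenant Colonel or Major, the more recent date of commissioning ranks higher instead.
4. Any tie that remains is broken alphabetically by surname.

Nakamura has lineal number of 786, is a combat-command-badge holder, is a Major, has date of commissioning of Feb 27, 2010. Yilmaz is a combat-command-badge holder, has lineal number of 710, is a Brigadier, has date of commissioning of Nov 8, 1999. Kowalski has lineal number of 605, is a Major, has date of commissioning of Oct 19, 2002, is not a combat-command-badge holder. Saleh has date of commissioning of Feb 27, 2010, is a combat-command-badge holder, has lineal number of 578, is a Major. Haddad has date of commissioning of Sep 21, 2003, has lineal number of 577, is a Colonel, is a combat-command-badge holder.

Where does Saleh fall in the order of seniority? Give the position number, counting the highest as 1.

By grade: Yilmaz (Brigadier); then Haddad (Colonel); then Nakamura, Saleh and Kowalski (Major).
Among Nakamura, Saleh and Kowalski, a combat-command-badge holder before not a combat-command-badge holder: Nakamura and Saleh (a combat-command-badge holder) before Kowalski (not a combat-command-badge holder).
Nakamura and Saleh both have date of commissioning Feb 27, 2010, so the next rule applies.
Among Nakamura and Saleh, alphabetically by surname: Nakamura before Saleh.
Order: Yilmaz, Haddad, Nakamura, Saleh, Kowalski. So position 4.

4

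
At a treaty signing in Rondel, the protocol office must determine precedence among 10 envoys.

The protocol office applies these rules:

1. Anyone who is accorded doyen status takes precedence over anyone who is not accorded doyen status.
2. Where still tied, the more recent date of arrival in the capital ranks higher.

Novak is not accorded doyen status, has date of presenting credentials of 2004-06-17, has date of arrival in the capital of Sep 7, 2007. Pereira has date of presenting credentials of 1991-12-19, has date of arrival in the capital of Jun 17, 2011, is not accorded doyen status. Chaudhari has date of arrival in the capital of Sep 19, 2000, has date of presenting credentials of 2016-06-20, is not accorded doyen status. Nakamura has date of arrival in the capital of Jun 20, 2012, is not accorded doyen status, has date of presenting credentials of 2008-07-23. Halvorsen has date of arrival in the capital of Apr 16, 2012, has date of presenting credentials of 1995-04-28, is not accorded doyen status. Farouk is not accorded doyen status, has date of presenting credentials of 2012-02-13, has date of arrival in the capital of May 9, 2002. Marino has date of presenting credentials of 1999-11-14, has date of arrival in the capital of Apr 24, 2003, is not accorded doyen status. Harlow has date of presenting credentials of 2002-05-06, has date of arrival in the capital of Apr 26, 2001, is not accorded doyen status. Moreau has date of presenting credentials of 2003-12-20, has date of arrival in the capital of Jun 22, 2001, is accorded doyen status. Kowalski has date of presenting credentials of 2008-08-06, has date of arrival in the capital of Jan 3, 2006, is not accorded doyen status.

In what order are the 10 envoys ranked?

Moreau, Nakamura, Halvorsen, Pereira, Novak, Kowalski, Marino, Farouk, Harlow, Chaudhari

By the first rule: Moreau (accorded doyen status); then Nakamura, Halvorsen, Pereira, Novak, Kowalski, Marino, Farouk, Harlow and Chaudhari (each not accorded doyen status).
Among Nakamura, Halvorsen, Pereira, Novak, Kowalski, Marino, Farouk, Harlow and Chaudhari, by date of arrival in the capital (later first): Nakamura (Jun 20, 2012) before Halvorsen (Apr 16, 2012) before Pereira (Jun 17, 2011) before Novak (Sep 7, 2007) before Kowalski (Jan 3, 2006) before Marino (Apr 24, 2003) before Farouk (May 9, 2002) before Harlow (Apr 26, 2001) before Chaudhari (Sep 19, 2000).
Full order: Moreau, Nakamura, Halvorsen, Pereira, Novak, Kowalski, Marino, Farouk, Harlow, Chaudhari.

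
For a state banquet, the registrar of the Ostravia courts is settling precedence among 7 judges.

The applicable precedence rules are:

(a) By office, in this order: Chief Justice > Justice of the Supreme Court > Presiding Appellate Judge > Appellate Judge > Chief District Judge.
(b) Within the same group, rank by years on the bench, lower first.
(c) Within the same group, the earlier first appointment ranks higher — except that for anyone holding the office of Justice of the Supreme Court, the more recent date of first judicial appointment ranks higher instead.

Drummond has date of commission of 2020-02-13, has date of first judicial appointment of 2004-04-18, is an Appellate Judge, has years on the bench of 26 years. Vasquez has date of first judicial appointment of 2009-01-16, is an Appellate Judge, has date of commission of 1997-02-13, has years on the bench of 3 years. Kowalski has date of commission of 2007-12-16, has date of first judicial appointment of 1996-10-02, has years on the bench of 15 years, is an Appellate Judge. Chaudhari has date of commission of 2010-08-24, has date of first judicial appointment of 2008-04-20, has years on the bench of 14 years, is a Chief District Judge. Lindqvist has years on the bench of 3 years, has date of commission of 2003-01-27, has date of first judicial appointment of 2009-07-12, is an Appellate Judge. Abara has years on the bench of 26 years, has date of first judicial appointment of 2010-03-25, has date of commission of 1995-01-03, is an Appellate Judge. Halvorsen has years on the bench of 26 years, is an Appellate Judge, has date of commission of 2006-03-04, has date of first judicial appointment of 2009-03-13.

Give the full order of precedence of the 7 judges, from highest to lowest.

Vasquez, Lindqvist, Kowalski, Drummond, Halvorsen, Abara, Chaudhari

By office: Vasquez, Lindqvist, Kowalski, Drummond, Halvorsen and Abara (Appellate Judge); then Chaudhari (Chief District Judge).
Among Vasquez, Lindqvist, Kowalski, Drummond, Halvorsen and Abara, by years on the bench (lower first): Vasquez and Lindqvist (3 years) before Kowalski (15 years) before Drummond, Halvorsen and Abara (26 years).
Among Vasquez and Lindqvist, by date of first judicial appointment (earlier first): Vasquez (2009-01-16) before Lindqvist (2009-07-12).
Among Drummond, Halvorsen and Abara, by date of first judicial appointment (earlier first): Drummond (2004-04-18) before Halvorsen (2009-03-13) before Abara (2010-03-25).
Full order: Vasquez, Lindqvist, Kowalski, Drummond, Halvorsen, Abara, Chaudhari.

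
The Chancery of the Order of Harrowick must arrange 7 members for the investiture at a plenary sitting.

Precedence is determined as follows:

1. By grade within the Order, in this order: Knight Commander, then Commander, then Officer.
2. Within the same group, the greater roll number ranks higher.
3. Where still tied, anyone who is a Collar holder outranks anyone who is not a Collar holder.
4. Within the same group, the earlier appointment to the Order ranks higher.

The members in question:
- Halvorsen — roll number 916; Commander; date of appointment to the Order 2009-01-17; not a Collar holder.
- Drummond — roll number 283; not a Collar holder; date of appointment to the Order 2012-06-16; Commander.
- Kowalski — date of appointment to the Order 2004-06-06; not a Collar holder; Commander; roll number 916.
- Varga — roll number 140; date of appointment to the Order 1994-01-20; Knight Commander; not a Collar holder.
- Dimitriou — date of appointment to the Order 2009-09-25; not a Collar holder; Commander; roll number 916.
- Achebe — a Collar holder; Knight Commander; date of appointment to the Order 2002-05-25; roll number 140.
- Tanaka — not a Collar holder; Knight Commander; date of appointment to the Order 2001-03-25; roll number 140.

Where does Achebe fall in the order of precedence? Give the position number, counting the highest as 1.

By grade within the Order: Achebe, Varga and Tanaka (Knight Commander); then Kowalski, Halvorsen, Dimitriou and Drummond (Commander).
Achebe, Varga and Tanaka all have roll number 140, so the next rule applies.
Among Achebe, Varga and Tanaka, a Collar holder before not a Collar holder: Achebe (a Collar holder) before Varga and Tanaka (not a Collar holder).
Among Varga and Tanaka, by date of appointment to the Order (earlier first): Varga (1994-01-20) before Tanaka (2001-03-25).
Among Kowalski, Halvorsen, Dimitriou and Drummond, by roll number (higher first): Kowalski, Halvorsen and Dimitriou (916) before Drummond (283).
Kowalski, Halvorsen and Dimitriou are each not a Collar holder, so the next rule applies.
Among Kowalski, Halvorsen and Dimitriou, by date of appointment to the Order (earlier first): Kowalski (2004-06-06) before Halvorsen (2009-01-17) before Dimitriou (2009-09-25).
Order: Achebe, Varga, Tanaka, Kowalski, Halvorsen, Dimitriou, Drummond. So position 1.

1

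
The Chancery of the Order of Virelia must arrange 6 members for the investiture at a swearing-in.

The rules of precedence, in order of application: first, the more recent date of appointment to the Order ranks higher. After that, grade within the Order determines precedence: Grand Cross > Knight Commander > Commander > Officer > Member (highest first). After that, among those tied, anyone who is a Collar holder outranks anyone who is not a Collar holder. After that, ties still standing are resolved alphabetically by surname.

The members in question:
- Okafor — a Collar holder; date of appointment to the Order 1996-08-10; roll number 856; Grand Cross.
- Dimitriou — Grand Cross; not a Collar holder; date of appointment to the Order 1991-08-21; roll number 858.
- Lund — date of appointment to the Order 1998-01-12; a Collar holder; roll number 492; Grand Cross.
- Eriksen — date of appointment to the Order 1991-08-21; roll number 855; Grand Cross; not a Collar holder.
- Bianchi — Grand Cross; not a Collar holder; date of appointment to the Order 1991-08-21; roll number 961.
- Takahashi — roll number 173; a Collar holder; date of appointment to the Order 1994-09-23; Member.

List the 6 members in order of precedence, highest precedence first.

By date of appointment to the Order (later first): Lund (1998-01-12); then Okafor (1996-08-10); then Takahashi (1994-09-23); then Bianchi, Dimitriou and Eriksen (each 1991-08-21).
Bianchi, Dimitriou and Eriksen are each Grand Cross, so the next rule applies.
Bianchi, Dimitriou and Eriksen are each not a Collar holder, so the next rule applies.
Among Bianchi, Dimitriou and Eriksen, alphabetically by surname: Bianchi before Dimitriou before Eriksen.
Full order: Lund, Okafor, Takahashi, Bianchi, Dimitriou, Eriksen.

Lund, Okafor, Takahashi, Bianchi, Dimitriou, Eriksen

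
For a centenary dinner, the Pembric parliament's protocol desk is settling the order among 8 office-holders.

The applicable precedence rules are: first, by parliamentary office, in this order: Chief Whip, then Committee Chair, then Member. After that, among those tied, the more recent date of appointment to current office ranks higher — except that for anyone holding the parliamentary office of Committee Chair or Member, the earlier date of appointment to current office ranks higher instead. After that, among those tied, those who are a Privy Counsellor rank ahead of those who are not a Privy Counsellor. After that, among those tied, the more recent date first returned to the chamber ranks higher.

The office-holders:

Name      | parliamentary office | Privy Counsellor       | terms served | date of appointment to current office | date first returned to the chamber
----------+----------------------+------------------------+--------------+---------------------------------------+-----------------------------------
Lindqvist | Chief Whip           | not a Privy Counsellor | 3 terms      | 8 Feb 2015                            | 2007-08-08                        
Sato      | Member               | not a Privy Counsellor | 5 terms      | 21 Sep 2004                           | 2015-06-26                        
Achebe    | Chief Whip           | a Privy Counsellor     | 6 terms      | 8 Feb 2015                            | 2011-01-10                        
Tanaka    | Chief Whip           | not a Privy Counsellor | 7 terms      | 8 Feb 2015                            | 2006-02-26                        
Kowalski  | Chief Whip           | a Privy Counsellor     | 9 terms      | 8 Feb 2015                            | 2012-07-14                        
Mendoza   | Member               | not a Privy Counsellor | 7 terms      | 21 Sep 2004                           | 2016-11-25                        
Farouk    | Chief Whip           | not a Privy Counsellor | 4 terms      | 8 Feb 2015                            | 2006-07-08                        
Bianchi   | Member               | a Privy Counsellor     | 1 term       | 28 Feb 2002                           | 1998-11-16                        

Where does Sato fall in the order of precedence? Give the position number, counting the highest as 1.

8

By parliamentary office: Kowalski, Achebe, Lindqvist, Farouk and Tanaka (Chief Whip); then Bianchi, Mendoza and Sato (Member).
Kowalski, Achebe, Lindqvist, Farouk and Tanaka all have date of appointment to current office 8 Feb 2015, so the next rule applies.
Among Kowalski, Achebe, Lindqvist, Farouk and Tanaka, a Privy Counsellor before not a Privy Counsellor: Kowalski and Achebe (a Privy Counsellor) before Lindqvist, Farouk and Tanaka (not a Privy Counsellor).
Among Kowalski and Achebe, by date first returned to the chamber (later first): Kowalski (2012-07-14) before Achebe (2011-01-10).
Among Lindqvist, Farouk and Tanaka, by date first returned to the chamber (later first): Lindqvist (2007-08-08) before Farouk (2006-07-08) before Tanaka (2006-02-26).
Among Bianchi, Mendoza and Sato, by date of appointment to current office (earlier first) (reversed rule for this group): Bianchi (28 Feb 2002) before Mendoza and Sato (21 Sep 2004).
Mendoza and Sato are each not a Privy Counsellor, so the next rule applies.
Among Mendoza and Sato, by date first returned to the chamber (later first): Mendoza (2016-11-25) before Sato (2015-06-26).
Order: Kowalski, Achebe, Lindqvist, Farouk, Tanaka, Bianchi, Mendoza, Sato. So position 8.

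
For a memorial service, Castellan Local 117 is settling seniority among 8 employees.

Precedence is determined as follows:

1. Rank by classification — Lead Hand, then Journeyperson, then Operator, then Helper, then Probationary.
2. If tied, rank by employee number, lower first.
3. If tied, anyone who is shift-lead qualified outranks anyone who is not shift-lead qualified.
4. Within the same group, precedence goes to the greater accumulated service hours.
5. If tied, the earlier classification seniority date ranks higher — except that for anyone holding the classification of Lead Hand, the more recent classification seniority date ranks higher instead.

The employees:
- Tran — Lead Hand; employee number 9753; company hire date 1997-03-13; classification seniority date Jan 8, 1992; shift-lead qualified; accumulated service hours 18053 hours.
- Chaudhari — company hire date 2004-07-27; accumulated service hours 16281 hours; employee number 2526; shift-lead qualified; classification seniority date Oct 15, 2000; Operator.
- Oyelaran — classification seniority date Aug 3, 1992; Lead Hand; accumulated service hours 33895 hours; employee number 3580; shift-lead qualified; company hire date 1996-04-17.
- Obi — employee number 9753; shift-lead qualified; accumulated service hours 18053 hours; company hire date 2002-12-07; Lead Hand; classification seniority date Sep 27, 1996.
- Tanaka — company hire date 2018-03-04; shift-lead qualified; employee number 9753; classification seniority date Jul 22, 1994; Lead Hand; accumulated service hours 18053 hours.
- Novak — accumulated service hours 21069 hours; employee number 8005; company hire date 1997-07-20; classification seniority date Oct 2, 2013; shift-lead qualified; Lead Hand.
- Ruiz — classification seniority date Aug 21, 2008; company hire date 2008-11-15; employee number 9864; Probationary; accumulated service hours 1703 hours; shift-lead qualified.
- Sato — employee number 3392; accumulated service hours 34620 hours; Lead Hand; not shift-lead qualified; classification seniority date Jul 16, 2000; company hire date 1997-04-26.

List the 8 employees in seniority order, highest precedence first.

By classification: Sato, Oyelaran, Novak, Obi, Tanaka and Tran (Lead Hand); then Chaudhari (Operator); then Ruiz (Probationary).
Among Sato, Oyelaran, Novak, Obi, Tanaka and Tran, by employee number (lower first): Sato (3392) before Oyelaran (3580) before Novak (8005) before Obi, Tanaka and Tran (9753).
Obi, Tanaka and Tran are each shift-lead qualified, so the next rule applies.
Obi, Tanaka and Tran all have accumulated service hours 18053 hours, so the next rule applies.
Among Obi, Tanaka and Tran, by classification seniority date (later first) (reversed rule for this group): Obi (Sep 27, 1996) before Tanaka (Jul 22, 1994) before Tran (Jan 8, 1992).
Full order: Sato, Oyelaran, Novak, Obi, Tanaka, Tran, Chaudhari, Ruiz.

Sato, Oyelaran, Novak, Obi, Tanaka, Tran, Chaudhari, Ruiz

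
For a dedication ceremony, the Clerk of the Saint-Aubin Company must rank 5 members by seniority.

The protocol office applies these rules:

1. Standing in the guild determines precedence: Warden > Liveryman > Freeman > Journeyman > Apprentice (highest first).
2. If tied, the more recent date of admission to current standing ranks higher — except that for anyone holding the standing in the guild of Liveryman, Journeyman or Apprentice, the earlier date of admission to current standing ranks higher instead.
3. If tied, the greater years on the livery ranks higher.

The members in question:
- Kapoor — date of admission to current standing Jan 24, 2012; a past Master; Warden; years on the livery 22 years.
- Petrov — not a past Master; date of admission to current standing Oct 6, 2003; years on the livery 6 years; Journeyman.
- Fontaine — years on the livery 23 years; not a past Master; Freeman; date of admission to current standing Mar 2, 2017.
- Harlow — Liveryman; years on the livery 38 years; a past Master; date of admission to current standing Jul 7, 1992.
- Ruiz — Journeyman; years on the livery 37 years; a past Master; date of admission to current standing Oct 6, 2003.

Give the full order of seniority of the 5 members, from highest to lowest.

By standing in the guild: Kapoor (Warden); then Harlow (Liveryman); then Fontaine (Freeman); then Ruiz and Petrov (Journeyman).
Ruiz and Petrov both have date of admission to current standing Oct 6, 2003, so the next rule applies.
Among Ruiz and Petrov, by years on the livery (higher first): Ruiz (37 years) before Petrov (6 years).
Full order: Kapoor, Harlow, Fontaine, Ruiz, Petrov.

Kapoor, Harlow, Fontaine, Ruiz, Petrov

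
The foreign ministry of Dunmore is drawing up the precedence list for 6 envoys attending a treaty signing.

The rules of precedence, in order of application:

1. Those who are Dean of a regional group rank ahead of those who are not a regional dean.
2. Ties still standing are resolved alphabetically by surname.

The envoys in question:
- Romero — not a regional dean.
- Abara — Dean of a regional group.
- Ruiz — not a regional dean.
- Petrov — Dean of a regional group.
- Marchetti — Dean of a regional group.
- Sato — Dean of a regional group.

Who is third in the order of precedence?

By the first rule: Abara, Marchetti, Petrov and Sato (each Dean of a regional group); then Romero and Ruiz (both not a regional dean).
Among Abara, Marchetti, Petrov and Sato, alphabetically by surname: Abara before Marchetti before Petrov before Sato.
Among Romero and Ruiz, alphabetically by surname: Romero before Ruiz.
Order: Abara, Marchetti, Petrov, Sato, Romero, Ruiz.

Petrov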